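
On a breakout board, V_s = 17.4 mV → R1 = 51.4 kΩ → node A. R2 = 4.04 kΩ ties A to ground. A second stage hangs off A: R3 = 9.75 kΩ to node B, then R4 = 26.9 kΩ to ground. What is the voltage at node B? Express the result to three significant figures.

The second stage (R3 + R4 = 36.65 kΩ) loads node A in parallel with R2.
Effective lower resistance at A: R2 ‖ 36.65 = 3.639 kΩ.
So V_A = 17.4 × 0.06611 = 1.150 mV.
Stage 2 is unloaded, so V_B = V_A · R4/(R3+R4) = 1.150 × 26.9/36.65 = 0.8444 mV.

V_B ≈ 0.844 mV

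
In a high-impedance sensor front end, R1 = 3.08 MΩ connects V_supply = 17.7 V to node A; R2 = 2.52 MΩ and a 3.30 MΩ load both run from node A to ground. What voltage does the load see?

The load sits in parallel with R2, giving an effective lower resistance R2' = R2·R_L/(R2+R_L) = 1.429 MΩ.
Now apply the divider: V_out = 17.7 × 0.3169 = 5.609 V.

V_out ≈ 5.61 V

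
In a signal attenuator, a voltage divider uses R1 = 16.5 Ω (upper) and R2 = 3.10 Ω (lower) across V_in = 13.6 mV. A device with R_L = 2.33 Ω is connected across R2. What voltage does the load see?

The load sits in parallel with R2, giving an effective lower resistance R2' = R2·R_L/(R2+R_L) = 1.330 Ω.
Voltage divider with the loaded lower leg: V_out = 13.6 × 1.330/(16.5 + 1.330) = 13.6 × 0.07460 = 1.015 mV.

V_out ≈ 1.01 mV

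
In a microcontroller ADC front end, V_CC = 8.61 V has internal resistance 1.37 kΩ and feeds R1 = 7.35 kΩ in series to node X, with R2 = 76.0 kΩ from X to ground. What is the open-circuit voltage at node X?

R1' = 1.37 + 7.35 = 8.720 kΩ (source resistance + R1).
With X open, the divider is unloaded: V_th = 8.61 × 76.0/84.72 = 7.724 V.

V_th ≈ 7.72 V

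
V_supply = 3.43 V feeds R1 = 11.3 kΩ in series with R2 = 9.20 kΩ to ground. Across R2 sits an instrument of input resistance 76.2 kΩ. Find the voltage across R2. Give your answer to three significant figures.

V_out ≈ 1.44 V

R2 ‖ R_L = (9.20 × 76.2)/(9.20 + 76.2) = 8.209 kΩ.
Voltage divider with the loaded lower leg: V_out = 3.43 × 8.209/(11.3 + 8.209) = 3.43 × 0.4208 = 1.443 V.
(Unloaded it would be 1.54 V; the load pulls it down.)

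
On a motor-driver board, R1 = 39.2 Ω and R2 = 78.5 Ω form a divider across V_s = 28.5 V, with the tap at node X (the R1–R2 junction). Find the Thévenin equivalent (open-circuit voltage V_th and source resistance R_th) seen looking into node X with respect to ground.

V_th ≈ 19.0 V, R_th ≈ 26.1 Ω

With X open, the divider is unloaded: V_th = 28.5 × 78.5/117.7 = 19.01 V.
Looking into X with the source shorted: R_th = R1·R2/(R1+R2) = 39.20 × 78.5/117.7 = 26.14 Ω.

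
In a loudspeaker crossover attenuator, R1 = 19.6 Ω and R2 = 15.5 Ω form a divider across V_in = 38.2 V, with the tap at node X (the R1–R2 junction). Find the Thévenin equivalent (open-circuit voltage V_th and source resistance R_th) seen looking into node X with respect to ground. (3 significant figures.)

V_th is the unloaded tap voltage: V_in · R2/(R1+R2) = 38.2 × 0.4416 = 16.87 V.
Looking into X with the source shorted: R_th = R1·R2/(R1+R2) = 19.60 × 15.5/35.10 = 8.655 Ω.

V_th ≈ 16.9 V, R_th ≈ 8.66 Ω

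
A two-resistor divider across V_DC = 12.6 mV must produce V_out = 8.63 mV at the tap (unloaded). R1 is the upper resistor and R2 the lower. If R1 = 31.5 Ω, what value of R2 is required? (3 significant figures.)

R2 ≈ 68.5 Ω

V_out/V_DC = R2/(R1+R2) = 0.6849.
R2 = R1 · 0.6849/(1 − 0.6849) = 68.47 Ω.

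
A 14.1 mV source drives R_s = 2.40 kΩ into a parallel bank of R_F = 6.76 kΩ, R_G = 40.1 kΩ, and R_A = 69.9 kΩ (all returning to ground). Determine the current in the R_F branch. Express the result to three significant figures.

I ≈ 1.44 µA

Parallel bank: R_p = 1/(1/6.76 + 1/40.1 + 1/69.9) = 5.343 kΩ.
V_A by voltage divider: V_A = 14.1 × 5.343/(2.40 + 5.343) = 9.729 mV.
Branch current I = V_A/R_F = 9.729/6.76 = 1.439 µA.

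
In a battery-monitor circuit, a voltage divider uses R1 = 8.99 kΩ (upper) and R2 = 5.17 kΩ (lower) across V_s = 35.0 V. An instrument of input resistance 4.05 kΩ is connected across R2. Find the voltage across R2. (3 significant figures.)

V_out ≈ 7.06 V

The load sits in parallel with R2, giving an effective lower resistance R2' = R2·R_L/(R2+R_L) = 2.271 kΩ.
Now apply the divider: V_out = 35.0 × 0.2017 = 7.058 V.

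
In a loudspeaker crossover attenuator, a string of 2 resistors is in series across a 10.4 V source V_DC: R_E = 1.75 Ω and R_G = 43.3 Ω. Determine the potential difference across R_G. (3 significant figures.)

ΣR = 1.75 + 43.3 = 45.05 Ω.
V = V_DC · R/ΣR = 10.4 × 0.9612 = 9.996 V.

V ≈ 10.0 V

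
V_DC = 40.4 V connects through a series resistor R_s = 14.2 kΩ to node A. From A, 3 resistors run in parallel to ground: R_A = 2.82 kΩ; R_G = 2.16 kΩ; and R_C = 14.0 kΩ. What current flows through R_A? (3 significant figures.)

Parallel bank: R_p = 1/(1/2.82 + 1/2.16 + 1/14.0) = 1.125 kΩ.
V_A = 40.4 × 1.125/15.32 = 2.965 V.
I(R_A) = V_A / R_A = 2.965/2.82 = 1.052 mA.
(Equivalently: I_total = 2.636 mA, then current-divider fraction G_k/ΣG = 0.3989.)

I ≈ 1.05 mA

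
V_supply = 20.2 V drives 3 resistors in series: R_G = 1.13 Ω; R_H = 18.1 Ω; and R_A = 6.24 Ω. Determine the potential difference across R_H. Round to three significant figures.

Series total: ΣR = 1.13 + 18.1 + 6.24 = 25.47 Ω.
Voltage divider: V = V_supply · (18.10 / 25.47) = 20.2 × 0.7106 = 14.35 V.

V ≈ 14.4 V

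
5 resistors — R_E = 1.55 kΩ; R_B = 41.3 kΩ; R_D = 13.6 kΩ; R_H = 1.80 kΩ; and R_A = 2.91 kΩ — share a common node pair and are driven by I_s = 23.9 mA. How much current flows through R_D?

I ≈ 1.07 mA

Total conductance ΣG = 1/1.55 + 1/41.3 + 1/13.6 + 1/1.80 + 1/2.91 = 1.642 (units of 1/kΩ).
By the current-divider rule, I = I_s · G_k/ΣG = 23.9 × 0.04478 = 1.070 mA.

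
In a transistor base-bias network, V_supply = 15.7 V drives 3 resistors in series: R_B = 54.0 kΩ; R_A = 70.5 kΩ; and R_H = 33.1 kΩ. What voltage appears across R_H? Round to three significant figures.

Series total: ΣR = 54.0 + 70.5 + 33.1 = 157.6 kΩ.
Voltage divider: V = V_supply · (33.10 / 157.6) = 15.7 × 0.2100 = 3.297 V.

V ≈ 3.30 V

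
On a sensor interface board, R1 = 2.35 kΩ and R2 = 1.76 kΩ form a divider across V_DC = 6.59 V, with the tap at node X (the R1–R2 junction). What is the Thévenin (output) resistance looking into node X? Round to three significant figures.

Looking into X with the source shorted: R_th = R1·R2/(R1+R2) = 2.350 × 1.76/4.110 = 1.006 kΩ.

R_th ≈ 1.01 kΩ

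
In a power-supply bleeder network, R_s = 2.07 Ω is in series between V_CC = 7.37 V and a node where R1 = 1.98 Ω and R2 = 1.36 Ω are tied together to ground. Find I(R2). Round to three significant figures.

I ≈ 1.52 A

Combine the parallel branches: R_p = (1/1.98 + 1/1.36)⁻¹ = 0.8062 Ω.
V_A by voltage divider: V_A = 7.37 × 0.8062/(2.07 + 0.8062) = 2.066 V.
Branch current I = V_A/R2 = 2.066/1.36 = 1.519 A.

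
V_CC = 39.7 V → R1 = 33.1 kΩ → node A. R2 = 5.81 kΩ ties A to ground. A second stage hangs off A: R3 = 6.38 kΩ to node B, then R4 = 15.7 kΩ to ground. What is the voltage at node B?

V_B ≈ 3.44 V

The second stage (R3 + R4 = 22.08 kΩ) loads node A in parallel with R2.
R2 ‖ (R3+R4) = 4.600 kΩ.
First divider: V_A = V_CC · 4.600/(33.1 + 4.600) = 4.844 V.
Then the unloaded second divider: V_B = V_A × R4/(R3+R4) = 4.844 × 0.7111 = 3.444 V.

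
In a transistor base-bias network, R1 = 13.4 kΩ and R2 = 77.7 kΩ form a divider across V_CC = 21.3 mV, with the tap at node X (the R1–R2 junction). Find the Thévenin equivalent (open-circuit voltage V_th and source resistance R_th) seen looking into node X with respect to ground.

V_th ≈ 18.2 mV, R_th ≈ 11.4 kΩ

With X open, the divider is unloaded: V_th = 21.3 × 77.7/91.10 = 18.17 mV.
Zeroing V_CC shorts the top of R1 to ground, so R_th = R1 ‖ R2 = 11.43 kΩ.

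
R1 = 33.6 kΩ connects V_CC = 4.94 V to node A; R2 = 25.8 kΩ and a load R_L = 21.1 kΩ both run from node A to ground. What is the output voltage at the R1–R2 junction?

V_out ≈ 1.27 V

The load sits in parallel with R2, giving an effective lower resistance R2' = R2·R_L/(R2+R_L) = 11.61 kΩ.
Voltage divider with the loaded lower leg: V_out = 4.94 × 11.61/(33.6 + 11.61) = 4.94 × 0.2568 = 1.268 V.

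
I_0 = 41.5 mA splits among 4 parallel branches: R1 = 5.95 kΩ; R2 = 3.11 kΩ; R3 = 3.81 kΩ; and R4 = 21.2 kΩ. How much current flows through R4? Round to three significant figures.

I ≈ 2.45 mA

Total conductance ΣG = 1/5.95 + 1/3.11 + 1/3.81 + 1/21.2 = 0.7992 (units of 1/kΩ).
R4 takes the fraction G_k/ΣG = 0.04717/0.7992 = 0.05902, so I = 41.5 × 0.05902 = 2.449 mA.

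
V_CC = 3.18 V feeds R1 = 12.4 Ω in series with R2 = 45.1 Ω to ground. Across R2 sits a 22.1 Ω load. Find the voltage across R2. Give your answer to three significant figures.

R2 ‖ R_L = (45.1 × 22.1)/(45.1 + 22.1) = 14.83 Ω.
Now apply the divider: V_out = 3.18 × 0.5447 = 1.732 V.

V_out ≈ 1.73 V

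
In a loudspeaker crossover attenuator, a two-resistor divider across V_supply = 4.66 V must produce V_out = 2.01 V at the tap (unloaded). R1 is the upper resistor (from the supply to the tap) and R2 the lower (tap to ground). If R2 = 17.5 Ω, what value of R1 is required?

Required fraction k = V_out/V_supply = 0.4313.
Rearranging, R1 = R2·(1−k)/k = 17.5 × 1.318 = 23.07 Ω.

R1 ≈ 23.1 Ω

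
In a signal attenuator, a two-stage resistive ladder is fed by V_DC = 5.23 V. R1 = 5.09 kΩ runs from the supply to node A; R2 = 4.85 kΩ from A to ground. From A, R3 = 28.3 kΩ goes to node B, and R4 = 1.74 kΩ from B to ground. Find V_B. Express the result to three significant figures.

V_B ≈ 0.137 V

Node A sees R2 in parallel with the series input of stage 2, R3 + R4 = 30.04 kΩ.
R2 ‖ (R3+R4) = 4.176 kΩ.
So V_A = 5.23 × 0.4507 = 2.357 V.
Then the unloaded second divider: V_B = V_A × R4/(R3+R4) = 2.357 × 0.05792 = 0.1365 V.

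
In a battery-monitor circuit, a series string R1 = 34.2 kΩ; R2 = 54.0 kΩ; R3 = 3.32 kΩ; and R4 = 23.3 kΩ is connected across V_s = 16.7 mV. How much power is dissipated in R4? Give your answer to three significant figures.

P ≈ 0.493 nW

Series current I = V_s/ΣR = 16.7/114.8 = 0.1454 µA.
P(R4) = I²·R4 = (0.1454)² × 23.3 = 0.4929 nW.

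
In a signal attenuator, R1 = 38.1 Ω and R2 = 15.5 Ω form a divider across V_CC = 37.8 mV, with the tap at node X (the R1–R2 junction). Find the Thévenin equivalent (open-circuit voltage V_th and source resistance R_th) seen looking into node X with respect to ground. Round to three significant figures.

V_th ≈ 10.9 mV, R_th ≈ 11.0 Ω

V_th is the unloaded tap voltage: V_CC · R2/(R1+R2) = 37.8 × 0.2892 = 10.93 mV.
Looking into X with the source shorted: R_th = R1·R2/(R1+R2) = 38.10 × 15.5/53.60 = 11.02 Ω.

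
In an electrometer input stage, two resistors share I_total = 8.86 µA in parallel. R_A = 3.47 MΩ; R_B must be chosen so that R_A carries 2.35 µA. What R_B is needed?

Two-branch current divider: I_A = I_total · R_B/(R_A + R_B).
With f = 0.2652, R_B = R_A · f/(1−f) = 3.47 × 0.3610 = 1.253 MΩ.

R_B ≈ 1.25 MΩ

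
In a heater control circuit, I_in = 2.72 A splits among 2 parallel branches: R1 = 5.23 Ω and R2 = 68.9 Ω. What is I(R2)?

I ≈ 0.192 A

Two-branch current divider: I_k = I_in · R_other/(R_1 + R_2).
I(R2) = 2.72 × 5.23/(5.23 + 68.9) = 2.72 × 0.07055 = 0.1919 A.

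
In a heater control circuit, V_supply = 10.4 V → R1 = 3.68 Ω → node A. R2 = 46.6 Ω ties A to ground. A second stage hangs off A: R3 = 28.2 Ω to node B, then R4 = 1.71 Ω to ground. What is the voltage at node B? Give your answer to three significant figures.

V_B ≈ 0.495 V

Node A sees R2 in parallel with the series input of stage 2, R3 + R4 = 29.91 Ω.
Effective lower resistance at A: R2 ‖ 29.91 = 18.22 Ω.
So V_A = 10.4 × 0.8319 = 8.652 V.
V_B = V_A × 0.05717 = 0.4947 V.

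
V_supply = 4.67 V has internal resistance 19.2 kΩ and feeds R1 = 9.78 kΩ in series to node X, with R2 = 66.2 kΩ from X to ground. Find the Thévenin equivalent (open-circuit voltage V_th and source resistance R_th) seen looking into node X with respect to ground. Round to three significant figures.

V_th ≈ 3.25 V, R_th ≈ 20.2 kΩ

R1' = 19.2 + 9.78 = 28.98 kΩ (source resistance + R1).
V_th is the unloaded tap voltage: V_supply · R2/(R1'+R2) = 4.67 × 0.6955 = 3.248 V.
Looking into X with the source shorted: R_th = R1'·R2/(R1'+R2) = 28.98 × 66.2/95.18 = 20.16 kΩ.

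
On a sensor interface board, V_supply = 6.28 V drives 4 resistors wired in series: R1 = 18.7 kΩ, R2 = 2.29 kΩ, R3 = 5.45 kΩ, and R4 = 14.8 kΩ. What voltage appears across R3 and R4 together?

Total series resistance ΣR = 18.7 + 2.29 + 5.45 + 14.8 = 41.24 kΩ.
R_{R3..R4} = 5.45 + 14.8 = 20.25 kΩ.
V = V_supply · R/ΣR = 6.28 × 0.4910 = 3.084 V.

V ≈ 3.08 V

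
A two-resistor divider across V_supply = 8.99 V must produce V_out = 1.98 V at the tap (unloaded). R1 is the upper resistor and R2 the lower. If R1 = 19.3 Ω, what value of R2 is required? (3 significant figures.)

R2 ≈ 5.45 Ω

The divider ratio is R2/(R1+R2) = 1.98/8.99 = 0.2202.
So R2 = R1 · V_out/(V_supply − V_out) = 19.3 × 1.98/(8.99 − 1.98) = 19.3 × 0.2825 = 5.451 Ω.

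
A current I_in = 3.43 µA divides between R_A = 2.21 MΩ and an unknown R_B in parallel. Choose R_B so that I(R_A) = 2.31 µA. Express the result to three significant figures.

In a two-way split, I_A/I_in = R_B/(R_A + R_B).
With f = 0.6735, R_B = R_A · f/(1−f) = 2.21 × 2.062 = 4.558 MΩ.

R_B ≈ 4.56 MΩ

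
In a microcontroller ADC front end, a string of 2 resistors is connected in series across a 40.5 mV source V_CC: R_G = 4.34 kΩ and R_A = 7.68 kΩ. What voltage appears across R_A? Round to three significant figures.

Total series resistance ΣR = 4.34 + 7.68 = 12.02 kΩ.
By the voltage-divider rule, V = 40.5 × 7.680/12.02 = 25.88 mV.

V ≈ 25.9 mV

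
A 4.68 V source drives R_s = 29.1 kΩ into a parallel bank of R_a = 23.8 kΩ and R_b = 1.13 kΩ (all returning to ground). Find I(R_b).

Combine the parallel branches: R_p = (1/23.8 + 1/1.13)⁻¹ = 1.079 kΩ.
V_A = 4.68 × 1.079/30.18 = 0.1673 V.
Branch current I = V_A/R_b = 0.1673/1.13 = 0.1480 mA.

I ≈ 0.148 mA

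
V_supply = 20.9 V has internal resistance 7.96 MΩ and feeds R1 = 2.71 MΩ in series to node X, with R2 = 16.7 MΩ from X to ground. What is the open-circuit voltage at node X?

R1' = 7.96 + 2.71 = 10.67 MΩ (source resistance + R1).
V_th is the unloaded tap voltage: V_supply · R2/(R1'+R2) = 20.9 × 0.6102 = 12.75 V.

V_th ≈ 12.8 V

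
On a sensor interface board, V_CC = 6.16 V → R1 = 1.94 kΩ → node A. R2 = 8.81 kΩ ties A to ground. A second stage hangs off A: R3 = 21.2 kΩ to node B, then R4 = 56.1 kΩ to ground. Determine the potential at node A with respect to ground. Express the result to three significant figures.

Node A sees R2 in parallel with the series input of stage 2, R3 + R4 = 77.30 kΩ.
R2 ‖ (R3+R4) = 7.909 kΩ.
First divider: V_A = V_CC · 7.909/(1.94 + 7.909) = 4.947 V.

V_A ≈ 4.95 V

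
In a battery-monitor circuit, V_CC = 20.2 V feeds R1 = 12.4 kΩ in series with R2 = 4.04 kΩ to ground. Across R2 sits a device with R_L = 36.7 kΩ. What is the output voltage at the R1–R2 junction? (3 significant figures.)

The load sits in parallel with R2, giving an effective lower resistance R2' = R2·R_L/(R2+R_L) = 3.639 kΩ.
Voltage divider with the loaded lower leg: V_out = 20.2 × 3.639/(12.4 + 3.639) = 20.2 × 0.2269 = 4.583 V.

V_out ≈ 4.58 V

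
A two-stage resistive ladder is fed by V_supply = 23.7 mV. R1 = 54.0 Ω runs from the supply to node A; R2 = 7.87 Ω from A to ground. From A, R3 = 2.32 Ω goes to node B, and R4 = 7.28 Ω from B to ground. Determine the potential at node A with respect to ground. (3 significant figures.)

V_A ≈ 1.76 mV

The second stage (R3 + R4 = 9.600 Ω) loads node A in parallel with R2.
Effective lower resistance at A: R2 ‖ 9.600 = 4.325 Ω.
First divider: V_A = V_supply · 4.325/(54.0 + 4.325) = 1.757 mV.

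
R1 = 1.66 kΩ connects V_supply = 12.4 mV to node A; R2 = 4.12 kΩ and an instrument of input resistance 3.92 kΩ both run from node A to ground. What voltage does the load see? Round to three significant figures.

R2 ‖ R_L = (4.12 × 3.92)/(4.12 + 3.92) = 2.009 kΩ.
Then V_out = V_supply · R2'/(R1 + R2') = 12.4 × 2.009/3.669 = 6.789 mV.

V_out ≈ 6.79 mV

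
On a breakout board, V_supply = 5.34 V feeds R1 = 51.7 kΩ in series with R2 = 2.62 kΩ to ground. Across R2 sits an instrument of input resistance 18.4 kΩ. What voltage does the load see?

V_out ≈ 0.227 V

First combine the lower leg with the load: R2 ‖ R_L = 2.293 kΩ.
Now apply the divider: V_out = 5.34 × 0.04248 = 0.2268 V.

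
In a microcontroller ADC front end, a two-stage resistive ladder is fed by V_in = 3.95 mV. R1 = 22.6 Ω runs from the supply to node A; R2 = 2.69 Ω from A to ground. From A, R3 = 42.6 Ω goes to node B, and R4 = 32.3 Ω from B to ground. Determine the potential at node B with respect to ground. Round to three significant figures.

V_B ≈ 0.176 mV

Node A sees R2 in parallel with the series input of stage 2, R3 + R4 = 74.90 Ω.
Effective lower resistance at A: R2 ‖ 74.90 = 2.597 Ω.
V_A = 3.95 × 2.597/(22.6 + 2.597) = 0.4071 mV.
Stage 2 is unloaded, so V_B = V_A · R4/(R3+R4) = 0.4071 × 32.3/74.90 = 0.1756 mV.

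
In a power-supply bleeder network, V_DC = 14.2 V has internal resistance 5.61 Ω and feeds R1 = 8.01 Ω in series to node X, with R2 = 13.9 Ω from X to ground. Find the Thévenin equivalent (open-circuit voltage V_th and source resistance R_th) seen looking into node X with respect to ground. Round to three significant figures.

V_th ≈ 7.17 V, R_th ≈ 6.88 Ω

R1' = 5.61 + 8.01 = 13.62 Ω (source resistance + R1).
Open-circuit (no load on X): V_th = V_DC · R2/(R1' + R2) = 14.2 × 13.9/(13.62 + 13.9) = 7.172 V.
Zeroing V_DC shorts the top of R1' to ground, so R_th = R1' ‖ R2 = 6.879 Ω.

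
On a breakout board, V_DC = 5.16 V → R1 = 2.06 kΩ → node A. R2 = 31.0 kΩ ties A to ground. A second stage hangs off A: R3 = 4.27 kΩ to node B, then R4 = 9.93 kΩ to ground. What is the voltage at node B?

Looking into the second stage from A: R3 + R4 = 14.20 kΩ appears in parallel with R2.
Effective lower resistance at A: R2 ‖ 14.20 = 9.739 kΩ.
So V_A = 5.16 × 0.8254 = 4.259 V.
Then the unloaded second divider: V_B = V_A × R4/(R3+R4) = 4.259 × 0.6993 = 2.978 V.

V_B ≈ 2.98 V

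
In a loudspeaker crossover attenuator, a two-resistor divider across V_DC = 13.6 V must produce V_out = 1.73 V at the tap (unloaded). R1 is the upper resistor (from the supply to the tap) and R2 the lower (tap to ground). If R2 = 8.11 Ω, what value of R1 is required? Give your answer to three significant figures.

V_out/V_DC = R2/(R1+R2) = 0.1272.
So R1 = R2 · (V_DC/V_out − 1) = 8.11 × (13.6/1.73 − 1) = 8.11 × 6.861 = 55.64 Ω.

R1 ≈ 55.6 Ω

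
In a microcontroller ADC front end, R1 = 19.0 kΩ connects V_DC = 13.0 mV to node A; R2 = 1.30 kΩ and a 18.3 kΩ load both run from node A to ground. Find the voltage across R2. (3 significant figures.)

R2 ‖ R_L = (1.30 × 18.3)/(1.30 + 18.3) = 1.214 kΩ.
Voltage divider with the loaded lower leg: V_out = 13.0 × 1.214/(19.0 + 1.214) = 13.0 × 0.06005 = 0.7806 mV.
(Unloaded it would be 0.833 mV; the load pulls it down.)

V_out ≈ 0.781 mV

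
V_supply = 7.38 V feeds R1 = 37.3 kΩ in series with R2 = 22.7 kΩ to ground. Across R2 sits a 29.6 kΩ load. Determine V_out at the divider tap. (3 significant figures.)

First combine the lower leg with the load: R2 ‖ R_L = 12.85 kΩ.
Now apply the divider: V_out = 7.38 × 0.2562 = 1.891 V.

V_out ≈ 1.89 V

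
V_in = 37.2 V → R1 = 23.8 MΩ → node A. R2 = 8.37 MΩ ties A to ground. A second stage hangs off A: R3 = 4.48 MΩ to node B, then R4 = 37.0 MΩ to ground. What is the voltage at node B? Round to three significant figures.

Node A sees R2 in parallel with the series input of stage 2, R3 + R4 = 41.48 MΩ.
R2 ‖ (R3+R4) = 6.965 MΩ.
First divider: V_A = V_in · 6.965/(23.8 + 6.965) = 8.422 V.
Stage 2 is unloaded, so V_B = V_A · R4/(R3+R4) = 8.422 × 37.0/41.48 = 7.512 V.

V_B ≈ 7.51 V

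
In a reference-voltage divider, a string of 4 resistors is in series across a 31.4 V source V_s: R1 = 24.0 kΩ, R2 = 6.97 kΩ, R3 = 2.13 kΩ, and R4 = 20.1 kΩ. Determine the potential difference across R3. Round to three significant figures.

V ≈ 1.26 V

Series total: ΣR = 24.0 + 6.97 + 2.13 + 20.1 = 53.20 kΩ.
By the voltage-divider rule, V = 31.4 × 2.130/53.20 = 1.257 V.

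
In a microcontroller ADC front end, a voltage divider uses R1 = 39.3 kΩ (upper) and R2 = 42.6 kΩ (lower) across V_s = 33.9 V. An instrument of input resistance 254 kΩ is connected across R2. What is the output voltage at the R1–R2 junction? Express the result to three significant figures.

The load sits in parallel with R2, giving an effective lower resistance R2' = R2·R_L/(R2+R_L) = 36.48 kΩ.
Now apply the divider: V_out = 33.9 × 0.4814 = 16.32 V.

V_out ≈ 16.3 V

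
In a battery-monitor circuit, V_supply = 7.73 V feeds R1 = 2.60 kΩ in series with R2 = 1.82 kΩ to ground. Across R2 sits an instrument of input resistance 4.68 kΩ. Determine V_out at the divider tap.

R2 ‖ R_L = (1.82 × 4.68)/(1.82 + 4.68) = 1.310 kΩ.
Voltage divider with the loaded lower leg: V_out = 7.73 × 1.310/(2.60 + 1.310) = 7.73 × 0.3351 = 2.590 V.
(Unloaded it would be 3.18 V; the load pulls it down.)

V_out ≈ 2.59 V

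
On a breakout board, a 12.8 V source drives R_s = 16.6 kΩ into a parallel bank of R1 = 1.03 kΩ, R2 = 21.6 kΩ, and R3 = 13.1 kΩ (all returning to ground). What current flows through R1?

I ≈ 0.649 mA

Combine the parallel branches: R_p = (1/1.03 + 1/21.6 + 1/13.1)⁻¹ = 0.9145 kΩ.
Node voltage V_A = V_CC · R_p/(R_s + R_p) = 12.8 × 0.05221 = 0.6683 V.
I(R1) = V_A / R1 = 0.6683/1.03 = 0.6489 mA.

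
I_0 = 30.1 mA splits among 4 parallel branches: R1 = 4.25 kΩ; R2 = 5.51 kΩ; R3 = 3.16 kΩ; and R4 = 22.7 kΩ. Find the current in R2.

I ≈ 7.03 mA

ΣG = 1/4.25 + 1/5.51 + 1/3.16 + 1/22.7 = 0.7773.
Current divider: I(R2) = I_0 · G_k/ΣG = 30.1 × (0.1815/0.7773) = 30.1 × 0.2335 = 7.028 mA.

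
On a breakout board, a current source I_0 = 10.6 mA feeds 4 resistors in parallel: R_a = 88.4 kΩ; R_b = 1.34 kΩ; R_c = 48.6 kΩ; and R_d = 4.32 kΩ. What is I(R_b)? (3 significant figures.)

Conductances: ΣG = 1/88.4 + 1/1.34 + 1/48.6 + 1/4.32 = 1.010 (1/kΩ).
By the current-divider rule, I = I_0 · G_k/ΣG = 10.6 × 0.7391 = 7.835 mA.

I ≈ 7.83 mA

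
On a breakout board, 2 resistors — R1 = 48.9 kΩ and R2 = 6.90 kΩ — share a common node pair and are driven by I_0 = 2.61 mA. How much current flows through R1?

I ≈ 0.323 mA

With just two branches, the current splits inversely with resistance.
So I = 2.61 × 6.90/55.80 = 0.3227 mA.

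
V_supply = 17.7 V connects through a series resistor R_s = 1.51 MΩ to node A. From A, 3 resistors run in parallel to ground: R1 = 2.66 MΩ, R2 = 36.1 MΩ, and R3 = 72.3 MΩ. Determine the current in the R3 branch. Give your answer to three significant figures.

I ≈ 0.150 µA

Combine the parallel branches: R_p = (1/2.66 + 1/36.1 + 1/72.3)⁻¹ = 2.395 MΩ.
V_A = 17.7 × 2.395/3.905 = 10.86 V.
Branch current I = V_A/R3 = 10.86/72.3 = 0.1502 µA.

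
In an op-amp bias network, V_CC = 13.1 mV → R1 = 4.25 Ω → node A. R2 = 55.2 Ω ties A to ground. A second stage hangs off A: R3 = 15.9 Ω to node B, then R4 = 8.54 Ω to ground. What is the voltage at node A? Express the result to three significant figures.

V_A ≈ 10.5 mV

The second stage (R3 + R4 = 24.44 Ω) loads node A in parallel with R2.
R2 ‖ (R3+R4) = 16.94 Ω.
V_A = 13.1 × 16.94/(4.25 + 16.94) = 10.47 mV.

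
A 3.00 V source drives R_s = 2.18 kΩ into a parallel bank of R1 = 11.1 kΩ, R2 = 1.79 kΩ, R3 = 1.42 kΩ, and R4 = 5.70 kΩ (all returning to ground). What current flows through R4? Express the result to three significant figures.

I ≈ 0.121 mA

Parallel bank: R_p = 1/(1/11.1 + 1/1.79 + 1/1.42 + 1/5.70) = 0.6543 kΩ.
V_A = 3.00 × 0.6543/2.834 = 0.6925 V.
Branch current I = V_A/R4 = 0.6925/5.70 = 0.1215 mA.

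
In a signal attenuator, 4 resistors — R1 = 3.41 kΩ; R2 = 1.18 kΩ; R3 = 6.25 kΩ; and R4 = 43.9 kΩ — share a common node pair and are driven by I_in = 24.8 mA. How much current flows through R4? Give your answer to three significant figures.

I ≈ 0.427 mA

ΣG = 1/3.41 + 1/1.18 + 1/6.25 + 1/43.9 = 1.323.
By the current-divider rule, I = I_in · G_k/ΣG = 24.8 × 0.01721 = 0.4268 mA.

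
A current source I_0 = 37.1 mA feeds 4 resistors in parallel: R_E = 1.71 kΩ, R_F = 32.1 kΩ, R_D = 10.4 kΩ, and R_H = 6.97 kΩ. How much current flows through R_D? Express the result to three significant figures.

I ≈ 4.17 mA

ΣG = 1/1.71 + 1/32.1 + 1/10.4 + 1/6.97 = 0.8556.
R_D takes the fraction G_k/ΣG = 0.09615/0.8556 = 0.1124, so I = 37.1 × 0.1124 = 4.169 mA.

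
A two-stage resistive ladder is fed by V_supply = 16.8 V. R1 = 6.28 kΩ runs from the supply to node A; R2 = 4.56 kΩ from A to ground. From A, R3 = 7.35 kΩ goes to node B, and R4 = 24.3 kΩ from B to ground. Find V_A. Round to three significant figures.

The second stage (R3 + R4 = 31.65 kΩ) loads node A in parallel with R2.
Effective lower resistance at A: R2 ‖ 31.65 = 3.986 kΩ.
So V_A = 16.8 × 0.3883 = 6.523 V.

V_A ≈ 6.52 V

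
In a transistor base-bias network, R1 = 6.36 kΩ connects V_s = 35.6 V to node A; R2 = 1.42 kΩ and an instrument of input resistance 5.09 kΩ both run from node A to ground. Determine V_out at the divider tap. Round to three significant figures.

First combine the lower leg with the load: R2 ‖ R_L = 1.110 kΩ.
Now apply the divider: V_out = 35.6 × 0.1486 = 5.291 V.
(Unloaded it would be 6.50 V; the load pulls it down.)

V_out ≈ 5.29 V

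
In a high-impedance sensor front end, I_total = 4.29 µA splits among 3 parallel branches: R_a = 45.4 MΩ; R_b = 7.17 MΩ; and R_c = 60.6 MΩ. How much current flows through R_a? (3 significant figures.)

I ≈ 0.531 µA

Total conductance ΣG = 1/45.4 + 1/7.17 + 1/60.6 = 0.1780 (units of 1/MΩ).
By the current-divider rule, I = I_total · G_k/ΣG = 4.29 × 0.1237 = 0.5309 µA.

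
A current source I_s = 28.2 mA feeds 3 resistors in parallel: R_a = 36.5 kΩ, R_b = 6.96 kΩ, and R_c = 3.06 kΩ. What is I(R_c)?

I ≈ 18.5 mA

Total conductance ΣG = 1/36.5 + 1/6.96 + 1/3.06 = 0.4979 (units of 1/kΩ).
R_c takes the fraction G_k/ΣG = 0.3268/0.4979 = 0.6564, so I = 28.2 × 0.6564 = 18.51 mA.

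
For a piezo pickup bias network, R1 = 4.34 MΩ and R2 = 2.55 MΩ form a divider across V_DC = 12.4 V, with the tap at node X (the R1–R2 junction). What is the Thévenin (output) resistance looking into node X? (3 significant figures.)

R_th ≈ 1.61 MΩ

Looking into X with the source shorted: R_th = R1·R2/(R1+R2) = 4.340 × 2.55/6.890 = 1.606 MΩ.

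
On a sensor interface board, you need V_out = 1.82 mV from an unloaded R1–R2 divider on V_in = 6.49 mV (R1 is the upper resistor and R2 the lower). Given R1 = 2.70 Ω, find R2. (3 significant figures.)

R2 ≈ 1.05 Ω

Required fraction k = V_out/V_in = 0.2804.
So R2 = R1 · V_out/(V_in − V_out) = 2.70 × 1.82/(6.49 − 1.82) = 2.70 × 0.3897 = 1.052 Ω.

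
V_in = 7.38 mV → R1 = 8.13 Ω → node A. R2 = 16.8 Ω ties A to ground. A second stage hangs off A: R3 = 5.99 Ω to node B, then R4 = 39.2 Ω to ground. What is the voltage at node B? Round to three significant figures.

V_B ≈ 3.85 mV

The second stage (R3 + R4 = 45.19 Ω) loads node A in parallel with R2.
R2 ‖ (R3+R4) = 12.25 Ω.
So V_A = 7.38 × 0.6010 = 4.436 mV.
Stage 2 is unloaded, so V_B = V_A · R4/(R3+R4) = 4.436 × 39.2/45.19 = 3.848 mV.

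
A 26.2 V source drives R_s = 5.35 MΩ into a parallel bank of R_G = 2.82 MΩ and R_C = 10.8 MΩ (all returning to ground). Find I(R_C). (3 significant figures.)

I ≈ 0.715 µA

Combine the parallel branches: R_p = (1/2.82 + 1/10.8)⁻¹ = 2.236 MΩ.
Node voltage V_A = V_supply · R_p/(R_s + R_p) = 26.2 × 0.2948 = 7.723 V.
Branch current I = V_A/R_C = 7.723/10.8 = 0.7151 µA.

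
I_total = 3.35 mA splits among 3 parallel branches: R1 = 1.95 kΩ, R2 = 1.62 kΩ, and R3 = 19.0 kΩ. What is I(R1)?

Conductances: ΣG = 1/1.95 + 1/1.62 + 1/19.0 = 1.183 (1/kΩ).
By the current-divider rule, I = I_total · G_k/ΣG = 3.35 × 0.4336 = 1.453 mA.

I ≈ 1.45 mA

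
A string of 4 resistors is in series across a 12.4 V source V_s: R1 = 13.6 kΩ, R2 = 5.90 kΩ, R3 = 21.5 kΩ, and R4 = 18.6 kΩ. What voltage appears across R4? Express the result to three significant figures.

Series total: ΣR = 13.6 + 5.90 + 21.5 + 18.6 = 59.60 kΩ.
Voltage divider: V = V_s · (18.60 / 59.60) = 12.4 × 0.3121 = 3.870 V.

V ≈ 3.87 V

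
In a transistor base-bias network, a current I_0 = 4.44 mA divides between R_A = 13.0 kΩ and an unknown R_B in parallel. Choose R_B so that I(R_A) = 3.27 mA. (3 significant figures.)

R_B ≈ 36.3 kΩ

Two-branch current divider: I_A = I_0 · R_B/(R_A + R_B).
3.27/4.44 = R_B/(R_A + R_B) → R_B = R_A · (0.7365)/(1 − 0.7365) = 13.0 × 2.795 = 36.33 kΩ.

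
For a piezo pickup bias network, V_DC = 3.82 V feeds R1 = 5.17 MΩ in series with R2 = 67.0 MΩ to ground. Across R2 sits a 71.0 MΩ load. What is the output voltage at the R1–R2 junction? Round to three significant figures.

First combine the lower leg with the load: R2 ‖ R_L = 34.47 MΩ.
Voltage divider with the loaded lower leg: V_out = 3.82 × 34.47/(5.17 + 34.47) = 3.82 × 0.8696 = 3.322 V.
(Unloaded it would be 3.55 V; the load pulls it down.)

V_out ≈ 3.32 V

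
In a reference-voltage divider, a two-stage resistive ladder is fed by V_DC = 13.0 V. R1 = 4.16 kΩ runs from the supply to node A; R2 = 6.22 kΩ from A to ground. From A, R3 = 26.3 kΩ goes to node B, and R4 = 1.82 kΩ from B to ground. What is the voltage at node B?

V_B ≈ 0.463 V

The second stage (R3 + R4 = 28.12 kΩ) loads node A in parallel with R2.
Effective lower resistance at A: R2 ‖ 28.12 = 5.093 kΩ.
First divider: V_A = V_DC · 5.093/(4.16 + 5.093) = 7.156 V.
Stage 2 is unloaded, so V_B = V_A · R4/(R3+R4) = 7.156 × 1.82/28.12 = 0.4631 V.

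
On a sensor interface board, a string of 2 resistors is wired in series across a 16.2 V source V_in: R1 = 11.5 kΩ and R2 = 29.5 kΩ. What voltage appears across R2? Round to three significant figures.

Series total: ΣR = 11.5 + 29.5 = 41.00 kΩ.
Voltage divider: V = V_in · (29.50 / 41.00) = 16.2 × 0.7195 = 11.66 V.

V ≈ 11.7 V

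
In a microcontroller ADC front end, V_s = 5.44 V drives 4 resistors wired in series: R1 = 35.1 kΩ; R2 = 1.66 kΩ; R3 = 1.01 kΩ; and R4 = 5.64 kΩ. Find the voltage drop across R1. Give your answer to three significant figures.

Series total: ΣR = 35.1 + 1.66 + 1.01 + 5.64 = 43.41 kΩ.
Voltage divider: V = V_s · (35.10 / 43.41) = 5.44 × 0.8086 = 4.399 V.

V ≈ 4.40 V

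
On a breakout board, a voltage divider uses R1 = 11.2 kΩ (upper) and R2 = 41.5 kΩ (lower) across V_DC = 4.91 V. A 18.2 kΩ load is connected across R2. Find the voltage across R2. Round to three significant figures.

V_out ≈ 2.60 V

R2 ‖ R_L = (41.5 × 18.2)/(41.5 + 18.2) = 12.65 kΩ.
Then V_out = V_DC · R2'/(R1 + R2') = 4.91 × 12.65/23.85 = 2.604 V.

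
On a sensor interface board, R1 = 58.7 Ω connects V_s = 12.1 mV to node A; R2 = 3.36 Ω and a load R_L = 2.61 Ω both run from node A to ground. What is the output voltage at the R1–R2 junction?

V_out ≈ 0.295 mV

The load sits in parallel with R2, giving an effective lower resistance R2' = R2·R_L/(R2+R_L) = 1.469 Ω.
Now apply the divider: V_out = 12.1 × 0.02441 = 0.2954 mV.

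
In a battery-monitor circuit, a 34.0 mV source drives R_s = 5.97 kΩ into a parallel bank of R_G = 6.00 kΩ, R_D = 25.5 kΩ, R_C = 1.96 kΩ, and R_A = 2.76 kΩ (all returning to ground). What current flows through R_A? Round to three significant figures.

I ≈ 1.66 µA

Equivalent of the parallel group: R_p = 0.9273 kΩ.
Node voltage V_A = V_DC · R_p/(R_s + R_p) = 34.0 × 0.1344 = 4.571 mV.
Branch current I = V_A/R_A = 4.571/2.76 = 1.656 µA.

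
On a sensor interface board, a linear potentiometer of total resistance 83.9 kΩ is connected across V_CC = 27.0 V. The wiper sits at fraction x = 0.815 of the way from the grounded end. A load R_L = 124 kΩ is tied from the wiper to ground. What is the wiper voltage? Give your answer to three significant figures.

V_out ≈ 20.0 V

The pot divides into 15.52 kΩ above the wiper and 68.38 kΩ below.
(x·R_p) ‖ R_L = 44.07 kΩ.
Loaded-divider output: V_out = 27.0 × 0.7396 = 19.97 V.
(Unloaded: V_out = x·V_CC = 22.0 V.)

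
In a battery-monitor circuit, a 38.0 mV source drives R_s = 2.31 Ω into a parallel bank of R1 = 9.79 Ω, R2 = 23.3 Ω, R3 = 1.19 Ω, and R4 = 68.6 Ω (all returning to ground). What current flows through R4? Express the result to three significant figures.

I ≈ 0.167 mA

Combine the parallel branches: R_p = (1/9.79 + 1/23.3 + 1/1.19 + 1/68.6)⁻¹ = 1.000 Ω.
V_A = 38.0 × 1.000/3.310 = 11.48 mV.
I(R4) = V_A / R4 = 11.48/68.6 = 0.1674 mA.
(Equivalently: I_total = 11.48 mA, then current-divider fraction G_k/ΣG = 0.01458.)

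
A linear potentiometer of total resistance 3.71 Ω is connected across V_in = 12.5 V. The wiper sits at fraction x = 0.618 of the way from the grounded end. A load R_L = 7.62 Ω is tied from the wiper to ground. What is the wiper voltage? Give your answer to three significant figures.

V_out ≈ 6.93 V

The pot divides into 1.417 Ω above the wiper and 2.293 Ω below.
Lower segment in parallel with the load: 2.293 ‖ 7.62 = 1.762 Ω.
Then V_out = V_in · 1.762/(1.417 + 1.762) = 6.929 V.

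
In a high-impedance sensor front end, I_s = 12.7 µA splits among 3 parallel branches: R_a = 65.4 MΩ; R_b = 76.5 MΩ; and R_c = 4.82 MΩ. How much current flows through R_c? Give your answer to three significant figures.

ΣG = 1/65.4 + 1/76.5 + 1/4.82 = 0.2358.
R_c takes the fraction G_k/ΣG = 0.2075/0.2358 = 0.8797, so I = 12.7 × 0.8797 = 11.17 µA.

I ≈ 11.2 µA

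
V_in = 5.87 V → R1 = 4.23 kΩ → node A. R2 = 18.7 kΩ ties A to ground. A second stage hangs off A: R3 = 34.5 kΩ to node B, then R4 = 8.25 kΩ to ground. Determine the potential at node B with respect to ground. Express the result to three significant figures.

V_B ≈ 0.855 V

Node A sees R2 in parallel with the series input of stage 2, R3 + R4 = 42.75 kΩ.
R2 ‖ (R3+R4) = 13.01 kΩ.
So V_A = 5.87 × 0.7546 = 4.430 V.
V_B = V_A × 0.1930 = 0.8549 V.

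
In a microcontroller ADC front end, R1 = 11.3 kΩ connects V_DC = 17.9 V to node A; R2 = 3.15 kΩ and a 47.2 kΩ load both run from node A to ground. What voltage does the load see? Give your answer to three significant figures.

First combine the lower leg with the load: R2 ‖ R_L = 2.953 kΩ.
Voltage divider with the loaded lower leg: V_out = 17.9 × 2.953/(11.3 + 2.953) = 17.9 × 0.2072 = 3.709 V.
(Unloaded it would be 3.90 V; the load pulls it down.)

V_out ≈ 3.71 V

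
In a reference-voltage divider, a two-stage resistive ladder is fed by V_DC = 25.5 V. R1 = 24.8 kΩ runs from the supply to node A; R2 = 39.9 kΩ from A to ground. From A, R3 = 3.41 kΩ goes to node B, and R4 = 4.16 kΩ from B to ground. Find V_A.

Looking into the second stage from A: R3 + R4 = 7.570 kΩ appears in parallel with R2.
Effective lower resistance at A: R2 ‖ 7.570 = 6.363 kΩ.
V_A = 25.5 × 6.363/(24.8 + 6.363) = 5.207 V.

V_A ≈ 5.21 V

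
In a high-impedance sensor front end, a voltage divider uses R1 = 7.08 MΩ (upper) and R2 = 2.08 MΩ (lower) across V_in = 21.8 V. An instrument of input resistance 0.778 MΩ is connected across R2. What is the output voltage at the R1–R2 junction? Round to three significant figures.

First combine the lower leg with the load: R2 ‖ R_L = 0.5662 MΩ.
Now apply the divider: V_out = 21.8 × 0.07405 = 1.614 V.

V_out ≈ 1.61 V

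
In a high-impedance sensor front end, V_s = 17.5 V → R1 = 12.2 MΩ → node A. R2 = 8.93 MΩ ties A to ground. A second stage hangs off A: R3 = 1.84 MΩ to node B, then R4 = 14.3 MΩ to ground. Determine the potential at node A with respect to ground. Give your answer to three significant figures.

Node A sees R2 in parallel with the series input of stage 2, R3 + R4 = 16.14 MΩ.
Effective lower resistance at A: R2 ‖ 16.14 = 5.749 MΩ.
V_A = 17.5 × 5.749/(12.2 + 5.749) = 5.605 V.

V_A ≈ 5.61 V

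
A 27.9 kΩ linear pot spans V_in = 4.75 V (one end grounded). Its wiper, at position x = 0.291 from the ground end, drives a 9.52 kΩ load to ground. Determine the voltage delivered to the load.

V_out ≈ 0.861 V

The pot divides into 19.78 kΩ above the wiper and 8.119 kΩ below.
Lower segment in parallel with the load: 8.119 ‖ 9.52 = 4.382 kΩ.
V_out = 4.75 × 4.382/(19.78 + 4.382) = 0.8614 V.
(Unloaded: V_out = x·V_in = 1.38 V.)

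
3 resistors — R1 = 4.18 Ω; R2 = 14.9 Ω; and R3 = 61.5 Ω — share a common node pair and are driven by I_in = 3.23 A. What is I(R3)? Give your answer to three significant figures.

I ≈ 0.163 A

ΣG = 1/4.18 + 1/14.9 + 1/61.5 = 0.3226.
By the current-divider rule, I = I_in · G_k/ΣG = 3.23 × 0.05040 = 0.1628 A.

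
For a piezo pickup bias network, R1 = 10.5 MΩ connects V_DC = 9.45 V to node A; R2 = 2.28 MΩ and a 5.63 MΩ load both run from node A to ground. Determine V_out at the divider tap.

V_out ≈ 1.27 V

First combine the lower leg with the load: R2 ‖ R_L = 1.623 MΩ.
Now apply the divider: V_out = 9.45 × 0.1339 = 1.265 V.
(Unloaded it would be 1.69 V; the load pulls it down.)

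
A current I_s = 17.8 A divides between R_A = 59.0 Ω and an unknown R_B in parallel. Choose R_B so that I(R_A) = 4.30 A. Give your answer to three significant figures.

Two-branch current divider: I_A = I_s · R_B/(R_A + R_B).
4.30/17.8 = R_B/(R_A + R_B) → R_B = R_A · (0.2416)/(1 − 0.2416) = 59.0 × 0.3185 = 18.79 Ω.

R_B ≈ 18.8 Ω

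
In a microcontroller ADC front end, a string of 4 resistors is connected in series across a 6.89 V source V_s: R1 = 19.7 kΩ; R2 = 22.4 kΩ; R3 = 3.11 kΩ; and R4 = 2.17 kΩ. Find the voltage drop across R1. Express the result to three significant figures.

ΣR = 19.7 + 22.4 + 3.11 + 2.17 = 47.38 kΩ.
V = V_s · R/ΣR = 6.89 × 0.4158 = 2.865 V.

V ≈ 2.86 V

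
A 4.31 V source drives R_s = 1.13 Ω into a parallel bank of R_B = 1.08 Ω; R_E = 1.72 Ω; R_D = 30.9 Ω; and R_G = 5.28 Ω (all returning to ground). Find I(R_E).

Equivalent of the parallel group: R_p = 0.5783 Ω.
V_A = 4.31 × 0.5783/1.708 = 1.459 V.
I(R_E) = V_A / R_E = 1.459/1.72 = 0.8483 A.

I ≈ 0.848 A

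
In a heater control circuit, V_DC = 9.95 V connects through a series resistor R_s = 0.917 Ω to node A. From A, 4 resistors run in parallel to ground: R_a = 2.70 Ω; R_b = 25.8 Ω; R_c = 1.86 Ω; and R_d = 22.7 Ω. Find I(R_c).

Equivalent of the parallel group: R_p = 1.009 Ω.
V_A = 9.95 × 1.009/1.926 = 5.213 V.
I(R_c) = V_A / R_c = 5.213/1.86 = 2.803 A.

I ≈ 2.80 A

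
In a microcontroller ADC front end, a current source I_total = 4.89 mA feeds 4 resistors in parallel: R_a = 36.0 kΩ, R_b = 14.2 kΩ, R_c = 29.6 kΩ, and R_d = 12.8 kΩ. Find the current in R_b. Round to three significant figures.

Total conductance ΣG = 1/36.0 + 1/14.2 + 1/29.6 + 1/12.8 = 0.2101 (units of 1/kΩ).
Current divider: I(R_b) = I_total · G_k/ΣG = 4.89 × (0.07042/0.2101) = 4.89 × 0.3352 = 1.639 mA.

I ≈ 1.64 mA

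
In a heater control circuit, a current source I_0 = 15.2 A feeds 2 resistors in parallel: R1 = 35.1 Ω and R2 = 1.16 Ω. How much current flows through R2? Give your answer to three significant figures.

For two parallel branches, I_k = I_0 · (other R)/(sum of R).
So I = 15.2 × 35.1/36.26 = 14.71 A.

I ≈ 14.7 A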